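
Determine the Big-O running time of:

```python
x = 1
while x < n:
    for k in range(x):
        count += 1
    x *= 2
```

Time complexity: O(n).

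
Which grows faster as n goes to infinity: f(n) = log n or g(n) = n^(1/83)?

g(n) = n^(1/83) grows faster: any positive power of n dominates log n.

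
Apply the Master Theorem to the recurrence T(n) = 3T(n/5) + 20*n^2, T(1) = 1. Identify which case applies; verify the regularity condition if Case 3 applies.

a=3, b=5, f(n)=20*n^2.
log_5(3) = 0.6826 < 2.
f(n) = Omega(n^(0.6826+epsilon)) for some epsilon > 0, so Case 3 is the candidate.
Regularity: a*f(n/b) = 3*20*(n/5)^2 = (3/25)*20*n^2 <= c*f(n) with c = 3/25 < 1. Satisfied.
Case 3: T(n) = Theta(n^2).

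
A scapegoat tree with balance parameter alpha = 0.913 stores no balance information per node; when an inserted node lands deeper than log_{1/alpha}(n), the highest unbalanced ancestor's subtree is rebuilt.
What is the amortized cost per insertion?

Search/insert path is O(log n). A rebuild of a subtree of size s costs O(s), but with alpha = 0.913 at least Omega(s) insertions must have occurred in that subtree since its last rebuild. Charging O(1) of the rebuild to each such insertion gives O(log n) amortized.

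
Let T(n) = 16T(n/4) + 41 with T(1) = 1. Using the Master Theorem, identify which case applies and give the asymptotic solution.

a=16, b=4, f(n)=41.
log_4(16) = 2 > 0.
Since f(n) = O(n^0) is polynomially smaller than n^2, Case 1 applies.
T(n) = Theta(n^2).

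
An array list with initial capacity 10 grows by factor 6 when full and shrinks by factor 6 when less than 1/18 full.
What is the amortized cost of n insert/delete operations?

Using potential function Phi = |6*size - capacity|. Resizing costs are offset by potential release. Amortized O(1) per operation.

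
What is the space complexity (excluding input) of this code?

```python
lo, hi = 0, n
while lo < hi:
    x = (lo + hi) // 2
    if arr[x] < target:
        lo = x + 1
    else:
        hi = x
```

Space complexity: O(1).
Only a constant amount of auxiliary storage is used; nothing grows with n.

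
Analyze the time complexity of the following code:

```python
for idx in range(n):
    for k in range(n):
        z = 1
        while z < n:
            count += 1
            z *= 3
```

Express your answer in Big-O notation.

Time complexity: O(n^2 log n).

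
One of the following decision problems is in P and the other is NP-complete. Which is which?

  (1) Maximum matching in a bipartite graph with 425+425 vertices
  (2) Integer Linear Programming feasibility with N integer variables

(1) is P: Hopcroft-Karp runs in O(E sqrt(V)).
(2) is NP-complete: ILP feasibility is NP-complete (LP relaxation is in P).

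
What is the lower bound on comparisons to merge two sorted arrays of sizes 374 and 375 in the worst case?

Adversary: with |374 - 375| <= 1 the inputs can be fully interleaved so that every adjacent pair in the merged output comes from different arrays. Then each of the 748 adjacent pairs must be directly compared, or the algorithm cannot determine their relative order. Standard merge meets this bound.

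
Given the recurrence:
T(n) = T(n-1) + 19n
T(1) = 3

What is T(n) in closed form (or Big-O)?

Unrolling: T(n) = 3 + 19*(2 + 3 + ... + n) = 3 + 19*(n(n+1)/2 - 1) = O(n^2).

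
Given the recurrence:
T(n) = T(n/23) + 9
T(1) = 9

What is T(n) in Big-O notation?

Each step divides n by 23 and adds 9. After log_23(n) steps, T(n) = O(log n).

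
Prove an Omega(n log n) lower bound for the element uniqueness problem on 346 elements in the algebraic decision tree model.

In the algebraic decision tree model, element uniqueness on 346 elements is equivalent to determining which cell of an arrangement of C(346,2) = 59685 hyperplanes x_i = x_j contains the input point. Ben-Or's theorem shows this requires Omega(n log n).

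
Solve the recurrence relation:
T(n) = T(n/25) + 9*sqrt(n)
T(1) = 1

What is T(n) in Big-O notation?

Each level contributes sqrt(n/25^k). Geometric series with ratio 1/sqrt(25) < 1 sums to O(sqrt(n)).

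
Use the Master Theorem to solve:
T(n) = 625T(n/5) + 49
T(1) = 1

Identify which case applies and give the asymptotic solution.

a=625, b=5, f(n)=49.
log_5(625) = 4 > 0.
Since f(n) = O(n^0) is polynomially smaller than n^4, Case 1 applies.
T(n) = Theta(n^4).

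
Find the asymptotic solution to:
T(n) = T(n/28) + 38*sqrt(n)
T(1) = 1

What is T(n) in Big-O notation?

Each level contributes sqrt(n/28^k). Geometric series with ratio 1/sqrt(28) < 1 sums to O(sqrt(n)).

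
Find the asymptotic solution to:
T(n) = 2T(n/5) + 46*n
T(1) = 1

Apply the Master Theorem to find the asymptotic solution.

a=2, b=5, f(n)=46*n. log_5(2) = 0.4307 < 1. Case 3: T(n) = O(n).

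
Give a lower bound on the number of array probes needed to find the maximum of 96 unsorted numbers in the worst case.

Adversary: any unprobed cell could hold a value larger than everything seen so far. If fewer than 96 cells are probed, the adversary places the max in an unprobed cell. So all 96 cells must be examined; together with 96-1 comparisons this is tight.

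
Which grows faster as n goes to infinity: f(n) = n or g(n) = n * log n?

g(n) = n * log n grows faster: extra log n factor -> infinity.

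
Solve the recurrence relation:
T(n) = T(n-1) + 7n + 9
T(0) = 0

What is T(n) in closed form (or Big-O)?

Dominant term in sum is 7*sum(i, i=1..n) = 7*n*(n+1)/2 = O(n^2).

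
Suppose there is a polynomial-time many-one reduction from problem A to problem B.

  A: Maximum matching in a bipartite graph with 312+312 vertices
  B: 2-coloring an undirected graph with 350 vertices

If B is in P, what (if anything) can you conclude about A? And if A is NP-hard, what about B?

A poly-time reduction A <=_p B means any A-instance can be transformed to a B-instance in poly time.
If B is in P: compose the reduction with B's poly-time algorithm to solve A in poly time, so A is in P.
If A is NP-hard: every NP problem reduces to A, which reduces to B; composing reductions, every NP problem reduces to B, so B is NP-hard.
(Here in fact A is P and B is P.)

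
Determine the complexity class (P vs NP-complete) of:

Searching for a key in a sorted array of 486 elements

This problem is in P: binary search runs in O(log n).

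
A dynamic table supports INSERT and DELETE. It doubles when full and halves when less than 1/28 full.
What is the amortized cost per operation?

Using potential function Phi = |2*num_items - table_size| when load > 1/2, and Phi = table_size/2 - num_items otherwise. The gap of 1/28 vs 1/2 for shrinking prevents thrashing. Both insert and delete have O(1) amortized cost.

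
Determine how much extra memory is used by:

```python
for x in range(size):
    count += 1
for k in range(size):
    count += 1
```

Space complexity: O(1).
Only a constant amount of auxiliary storage is used; nothing grows with n.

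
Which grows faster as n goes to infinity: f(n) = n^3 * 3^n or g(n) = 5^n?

g(n) = 5^n grows faster: 5^n / (n^3 3^n) = (5/3)^n / n^3 -> infinity since 5/3 > 1.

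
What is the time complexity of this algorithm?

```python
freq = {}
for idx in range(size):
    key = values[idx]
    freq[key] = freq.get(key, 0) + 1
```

Time complexity: O(n).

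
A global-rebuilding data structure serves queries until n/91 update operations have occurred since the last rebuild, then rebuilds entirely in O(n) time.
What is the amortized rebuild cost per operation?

The O(n) rebuild is triggered by n/91 operations, so each contributes O(n)/(n/91) = O(91) = O(1) to the rebuild cost.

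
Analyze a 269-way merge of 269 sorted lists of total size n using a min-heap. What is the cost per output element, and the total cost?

Maintain a min-heap of size 269 holding the current head of each list. Each output step does one extract-min (O(log 269)) and one insert of that list's next element (O(log 269)). Each of the n elements passes through the heap exactly once, so the total cost is O(n log 269), i.e. O(log 269) per output element.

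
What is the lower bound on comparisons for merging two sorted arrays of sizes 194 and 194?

Adversary argument: with sizes 194 and 194 (differing by at most 1), interleave the two arrays so that every consecutive pair in the output comes from different inputs. Then each of the 387 adjacent output pairs must be directly compared, or the algorithm cannot determine their relative order. So 387 comparisons are necessary; standard merge achieves this.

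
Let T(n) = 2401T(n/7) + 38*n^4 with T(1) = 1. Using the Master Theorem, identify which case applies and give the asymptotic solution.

a=2401, b=7, f(n)=38*n^4.
log_7(2401) = 4, so n^(log_b(a)) = n^4.
f(n) = Theta(n^4), so Case 2 applies.
T(n) = Theta(n^4 log n).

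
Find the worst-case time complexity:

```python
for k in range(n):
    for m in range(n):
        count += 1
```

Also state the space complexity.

Time complexity: O(n^2).
Space complexity: O(1).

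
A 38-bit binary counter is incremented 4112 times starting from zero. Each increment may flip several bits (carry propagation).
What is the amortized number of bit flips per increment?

Bit i flips on every 2^i-th increment, so over 4112 increments bit i flips floor(4112/2^i) times. Summing over i: total flips < 2 * 4112. Amortized: < 2 = O(1) per increment.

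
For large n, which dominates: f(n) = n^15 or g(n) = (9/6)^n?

g(n) = (9/6)^n grows faster: (9/6)^n is exponential with base 9/6 > 1, dominating every polynomial.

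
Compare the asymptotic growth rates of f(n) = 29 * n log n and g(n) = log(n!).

f(n) = 29 * n log n and g(n) = log(n!) are Theta of each other: Stirling: log(n!) = n log n - n + O(log n) = Theta(n log n); the constant 29 doesn't change the Theta class.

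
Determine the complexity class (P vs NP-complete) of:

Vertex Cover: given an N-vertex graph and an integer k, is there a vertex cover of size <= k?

This problem is NP-complete: one of Karp's 21 NP-complete problems (with k part of the input; for any fixed constant k it is in P).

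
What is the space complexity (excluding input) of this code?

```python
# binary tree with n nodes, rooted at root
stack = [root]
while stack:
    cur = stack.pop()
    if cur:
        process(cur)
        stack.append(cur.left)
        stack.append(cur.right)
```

Space complexity: O(n).
Auxiliary storage grows linearly with the input size n in the worst case.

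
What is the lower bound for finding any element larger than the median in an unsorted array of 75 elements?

To find an element larger than the median of 75 elements, we must see Omega(n) elements. Without seeing enough elements, an adversary can make any unseen element the median.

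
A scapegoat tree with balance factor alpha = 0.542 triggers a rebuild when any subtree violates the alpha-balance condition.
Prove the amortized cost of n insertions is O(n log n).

Define potential Phi = c * sum of |size(left(v)) - size(right(v))| over all nodes. An insertion at depth d costs O(d) = O(log n) and increases Phi by O(log n). When a rebuild of subtree of size s occurs, it costs O(s) but reduces Phi by Omega(s). With alpha = 0.542, between rebuilds Omega(s) insertions must occur. Amortized cost per insertion: O(log n).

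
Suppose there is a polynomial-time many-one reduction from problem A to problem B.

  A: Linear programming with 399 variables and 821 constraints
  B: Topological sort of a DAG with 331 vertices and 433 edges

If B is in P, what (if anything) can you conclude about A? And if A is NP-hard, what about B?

A poly-time reduction A <=_p B means any A-instance can be transformed to a B-instance in poly time.
If B is in P: compose the reduction with B's poly-time algorithm to solve A in poly time, so A is in P.
If A is NP-hard: every NP problem reduces to A, which reduces to B; composing reductions, every NP problem reduces to B, so B is NP-hard.
(Here in fact A is P and B is P.)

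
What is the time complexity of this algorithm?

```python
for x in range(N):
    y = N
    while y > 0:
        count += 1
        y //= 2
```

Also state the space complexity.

Time complexity: O(n log n).
Space complexity: O(1).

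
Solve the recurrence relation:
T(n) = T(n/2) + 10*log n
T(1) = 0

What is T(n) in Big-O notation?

Each of the log_2(n) levels adds O(log n). T(n) = O(log^2 n).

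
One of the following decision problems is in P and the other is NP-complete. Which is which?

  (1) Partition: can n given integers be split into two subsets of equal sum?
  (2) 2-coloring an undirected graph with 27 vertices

(1) is NP-complete: Subset Sum reduces to it (one of Karp's 21 NP-complete problems).
(2) is P: 2-coloring is bipartiteness testing via BFS, O(V+E).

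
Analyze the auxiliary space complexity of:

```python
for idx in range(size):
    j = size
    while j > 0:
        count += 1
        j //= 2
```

Space complexity: O(1).
Only a constant amount of auxiliary storage is used; nothing grows with n.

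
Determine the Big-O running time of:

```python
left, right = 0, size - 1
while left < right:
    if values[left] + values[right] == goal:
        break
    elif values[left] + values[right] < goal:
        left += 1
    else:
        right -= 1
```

Time complexity: O(n).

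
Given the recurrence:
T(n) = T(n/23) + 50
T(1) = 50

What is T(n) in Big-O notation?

Each step divides n by 23 and adds 50. After log_23(n) steps, T(n) = O(log n).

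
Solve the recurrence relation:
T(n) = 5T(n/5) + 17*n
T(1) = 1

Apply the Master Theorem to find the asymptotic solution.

a=5, b=5, f(n)=17*n. log_5(5) = 1. Case 2: T(n) = O(n log n).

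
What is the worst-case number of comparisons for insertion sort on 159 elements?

Insertion sort on reverse-sorted input: 1 + 2 + ... + (159-1) = 12561 comparisons.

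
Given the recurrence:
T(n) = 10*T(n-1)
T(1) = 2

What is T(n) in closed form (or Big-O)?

Each step multiplies by 10. T(n) = T(1)*10^(n-1) = 2*10^(n-1).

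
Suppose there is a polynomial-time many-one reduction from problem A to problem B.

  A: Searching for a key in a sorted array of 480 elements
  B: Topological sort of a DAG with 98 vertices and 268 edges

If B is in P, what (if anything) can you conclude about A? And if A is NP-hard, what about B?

A poly-time reduction A <=_p B means any A-instance can be transformed to a B-instance in poly time.
If B is in P: compose the reduction with B's poly-time algorithm to solve A in poly time, so A is in P.
If A is NP-hard: every NP problem reduces to A, which reduces to B; composing reductions, every NP problem reduces to B, so B is NP-hard.
(Here in fact A is P and B is P.)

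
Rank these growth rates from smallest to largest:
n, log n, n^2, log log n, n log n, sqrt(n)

Ordered by growth rate: log log n < log n < sqrt(n) < n < n log n < n^2.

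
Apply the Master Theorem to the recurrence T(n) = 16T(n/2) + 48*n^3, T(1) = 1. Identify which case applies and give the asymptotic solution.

a=16, b=2, f(n)=48*n^3.
log_2(16) = 4 > 3.
Since f(n) = O(n^3) is polynomially smaller than n^4, Case 1 applies.
T(n) = Theta(n^4).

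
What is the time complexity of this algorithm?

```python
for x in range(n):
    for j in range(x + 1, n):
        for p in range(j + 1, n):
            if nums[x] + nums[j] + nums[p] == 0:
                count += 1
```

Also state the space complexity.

Time complexity: O(n^3).
Space complexity: O(1).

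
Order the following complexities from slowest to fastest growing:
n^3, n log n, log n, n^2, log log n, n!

Ordered by growth rate: log log n < log n < n log n < n^2 < n^3 < n!.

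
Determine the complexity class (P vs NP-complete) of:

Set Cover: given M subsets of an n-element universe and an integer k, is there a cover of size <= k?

This problem is NP-complete: one of Karp's 21 NP-complete problems (with k part of the input).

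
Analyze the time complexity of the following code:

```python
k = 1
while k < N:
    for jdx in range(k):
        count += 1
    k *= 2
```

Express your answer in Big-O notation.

Time complexity: O(n).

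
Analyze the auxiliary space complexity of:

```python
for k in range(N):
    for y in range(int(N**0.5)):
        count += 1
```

Space complexity: O(1).
Only a constant amount of auxiliary storage is used; nothing grows with n.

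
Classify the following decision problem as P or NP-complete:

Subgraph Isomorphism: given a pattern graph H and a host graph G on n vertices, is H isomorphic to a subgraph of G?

This problem is NP-complete: generalizes Clique and Hamiltonian Path (pattern size is part of the input).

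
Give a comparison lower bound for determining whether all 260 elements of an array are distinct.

In the algebraic decision-tree model, the YES region for element distinctness on 260 elements has 260! connected components (one per ordering). Ben-Or's theorem then gives a lower bound of Omega(log(n!)) = Omega(n log n).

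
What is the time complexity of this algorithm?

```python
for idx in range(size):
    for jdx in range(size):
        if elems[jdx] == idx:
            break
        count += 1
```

Time complexity: O(n^2).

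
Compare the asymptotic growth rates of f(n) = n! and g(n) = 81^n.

f(n) = n! grows faster: n!/81^n -> infinity by Stirling.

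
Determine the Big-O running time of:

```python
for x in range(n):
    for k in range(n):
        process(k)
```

Time complexity: O(n^2).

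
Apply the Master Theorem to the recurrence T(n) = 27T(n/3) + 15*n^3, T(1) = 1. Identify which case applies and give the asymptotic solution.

a=27, b=3, f(n)=15*n^3.
log_3(27) = 3, so n^(log_b(a)) = n^3.
f(n) = Theta(n^3), so Case 2 applies.
T(n) = Theta(n^3 log n).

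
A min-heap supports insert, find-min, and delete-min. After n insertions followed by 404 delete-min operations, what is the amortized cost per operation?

Insert takes O(log n) worst case. Delete-min takes O(log n). Over a sequence of n inserts and 404 delete-mins, total cost is O((n + 404) log n). Amortized per operation: O(log n).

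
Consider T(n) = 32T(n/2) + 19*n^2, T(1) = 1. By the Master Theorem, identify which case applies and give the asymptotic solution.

a=32, b=2, f(n)=19*n^2.
log_2(32) = 5 > 2.
Since f(n) = O(n^2) is polynomially smaller than n^5, Case 1 applies.
T(n) = Theta(n^5).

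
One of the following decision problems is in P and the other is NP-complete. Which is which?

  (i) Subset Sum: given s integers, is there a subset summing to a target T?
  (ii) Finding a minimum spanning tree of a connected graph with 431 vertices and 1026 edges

(i) is NP-complete: one of Karp's 21 NP-complete problems.
(ii) is P: Kruskal's / Prim's algorithms run in polynomial time.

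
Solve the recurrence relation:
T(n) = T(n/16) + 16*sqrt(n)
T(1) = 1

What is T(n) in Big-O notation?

Each level contributes sqrt(n/16^k). Geometric series with ratio 1/sqrt(16) < 1 sums to O(sqrt(n)).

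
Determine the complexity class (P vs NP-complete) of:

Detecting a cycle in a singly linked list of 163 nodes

This problem is in P: Floyd's tortoise-and-hare runs in O(n) time, O(1) space.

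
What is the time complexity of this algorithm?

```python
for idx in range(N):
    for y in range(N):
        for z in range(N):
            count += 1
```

Time complexity: O(n^3).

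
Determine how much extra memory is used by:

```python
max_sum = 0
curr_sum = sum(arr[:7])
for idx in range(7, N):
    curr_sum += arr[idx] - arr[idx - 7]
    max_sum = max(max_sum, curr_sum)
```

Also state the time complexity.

Space complexity: O(1).
Only a constant amount of auxiliary storage is used; nothing grows with n.
Time complexity: O(n).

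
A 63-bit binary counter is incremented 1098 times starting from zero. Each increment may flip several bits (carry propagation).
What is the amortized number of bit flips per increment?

Bit i flips on every 2^i-th increment, so over 1098 increments bit i flips floor(1098/2^i) times. Summing over i: total flips < 2 * 1098. Amortized: < 2 = O(1) per increment.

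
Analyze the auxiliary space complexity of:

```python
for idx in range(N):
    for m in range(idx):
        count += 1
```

Space complexity: O(1).
Only a constant amount of auxiliary storage is used; nothing grows with n.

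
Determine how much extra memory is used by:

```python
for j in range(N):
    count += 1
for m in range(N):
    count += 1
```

Space complexity: O(1).
Only a constant amount of auxiliary storage is used; nothing grows with n.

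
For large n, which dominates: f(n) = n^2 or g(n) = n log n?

f(n) = n^2 grows faster: n^2 / (n log n) = n/log n -> infinity.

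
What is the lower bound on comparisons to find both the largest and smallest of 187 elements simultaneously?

Pair elements first (floor(187/2) comparisons), then find max among winners and min among losers. Total: ceil(3*187/2) - 2 = 279 comparisons.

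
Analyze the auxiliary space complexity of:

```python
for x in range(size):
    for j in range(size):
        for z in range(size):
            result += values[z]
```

Space complexity: O(1).
Only a constant amount of auxiliary storage is used; nothing grows with n.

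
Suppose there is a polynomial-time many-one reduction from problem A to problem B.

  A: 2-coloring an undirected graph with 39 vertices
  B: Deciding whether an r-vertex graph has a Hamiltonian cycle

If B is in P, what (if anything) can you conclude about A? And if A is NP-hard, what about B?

A poly-time reduction A <=_p B means any A-instance can be transformed to a B-instance in poly time.
If B is in P: compose the reduction with B's poly-time algorithm to solve A in poly time, so A is in P.
If A is NP-hard: every NP problem reduces to A, which reduces to B; composing reductions, every NP problem reduces to B, so B is NP-hard.
(Here in fact A is P and B is NP-complete.)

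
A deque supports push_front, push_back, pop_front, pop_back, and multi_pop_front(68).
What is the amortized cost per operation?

Assign 2 credits to each push operation. A pop uses 1 saved credit. multi_pop_front(68) uses up to 68 saved credits from previous pushes. Credits never go negative. Amortized cost is O(1).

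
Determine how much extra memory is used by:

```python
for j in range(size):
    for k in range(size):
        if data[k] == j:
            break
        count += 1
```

Space complexity: O(1).
Only a constant amount of auxiliary storage is used; nothing grows with n.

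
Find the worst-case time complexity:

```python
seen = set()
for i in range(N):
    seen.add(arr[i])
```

Time complexity: O(n).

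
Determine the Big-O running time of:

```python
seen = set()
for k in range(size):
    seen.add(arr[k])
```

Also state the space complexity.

Time complexity: O(n).
Space complexity: O(n).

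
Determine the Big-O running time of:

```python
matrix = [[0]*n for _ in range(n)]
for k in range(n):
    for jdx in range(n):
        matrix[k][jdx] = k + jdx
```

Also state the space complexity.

Time complexity: O(n^2).
Space complexity: O(n^2).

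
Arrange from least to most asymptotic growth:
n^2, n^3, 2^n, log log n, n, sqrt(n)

Ordered by growth rate: log log n < sqrt(n) < n < n^2 < n^3 < 2^n.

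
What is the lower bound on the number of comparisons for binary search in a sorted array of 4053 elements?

With 4053 possible positions, we need at least ceil(log_2(4053)) = 12 comparisons. Each comparison splits the remaining candidates by at most half.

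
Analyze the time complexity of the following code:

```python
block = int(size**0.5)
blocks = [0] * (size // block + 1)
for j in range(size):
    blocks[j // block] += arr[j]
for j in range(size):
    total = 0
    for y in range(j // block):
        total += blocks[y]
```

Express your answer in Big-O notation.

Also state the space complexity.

Time complexity: O(n * sqrt(n)).
Space complexity: O(sqrt(n)).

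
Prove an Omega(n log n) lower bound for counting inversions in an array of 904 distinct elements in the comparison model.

Decision-tree argument: at any leaf, the comparisons made (with transitivity) must totally order all 904 elements -- otherwise some pair (i,j) is unordered, and an adversary can present two inputs agreeing on every comparison made but with that pair flipped, changing the inversion count by 1, so the leaf's output is wrong on one of them. Hence the tree has >= 904! leaves and height >= log_2(904!) = Omega(n log n). Modified merge sort achieves O(n log n).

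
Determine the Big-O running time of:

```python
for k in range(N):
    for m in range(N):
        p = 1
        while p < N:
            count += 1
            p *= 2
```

Time complexity: O(n^2 log n).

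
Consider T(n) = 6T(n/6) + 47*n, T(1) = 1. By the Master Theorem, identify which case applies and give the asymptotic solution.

a=6, b=6, f(n)=47*n.
log_6(6) = 1, so n^(log_b(a)) = n.
f(n) = Theta(n), so Case 2 applies.
T(n) = Theta(n log n).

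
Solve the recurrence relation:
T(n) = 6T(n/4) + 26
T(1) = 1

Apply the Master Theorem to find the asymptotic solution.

a=6, b=4, f(n)=26. log_4(6) = 1.292. Case 1 of Master Theorem: T(n) = O(n^1.292).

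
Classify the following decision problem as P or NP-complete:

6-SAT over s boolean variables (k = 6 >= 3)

This problem is NP-complete: 3-SAT is NP-complete (Cook-Levin); k-SAT for k>=3 reduces from 3-SAT.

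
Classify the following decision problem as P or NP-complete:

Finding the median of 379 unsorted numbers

This problem is in P: linear-time selection (median-of-medians) runs in O(n).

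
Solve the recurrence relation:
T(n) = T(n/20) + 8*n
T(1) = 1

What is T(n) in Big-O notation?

Geometric series: 8*n*(1 + 1/20 + 1/20^2 + ...) = O(n). T(n) = O(n).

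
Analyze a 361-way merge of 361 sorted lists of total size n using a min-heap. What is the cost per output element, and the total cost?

Maintain a min-heap of size 361 holding the current head of each list. Each output step does one extract-min (O(log 361)) and one insert of that list's next element (O(log 361)). Each of the n elements passes through the heap exactly once, so the total cost is O(n log 361), i.e. O(log 361) per output element.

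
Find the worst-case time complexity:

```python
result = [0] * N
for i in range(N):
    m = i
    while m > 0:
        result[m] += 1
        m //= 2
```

Time complexity: O(n log n).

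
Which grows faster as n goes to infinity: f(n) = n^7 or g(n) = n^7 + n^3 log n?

f(n) = n^7 and g(n) = n^7 + n^3 log n are Theta of each other: the lower-order n^3 log n term is o(n^7); both are Theta(n^7).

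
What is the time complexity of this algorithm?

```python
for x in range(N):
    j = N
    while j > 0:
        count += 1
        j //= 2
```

Time complexity: O(n log n).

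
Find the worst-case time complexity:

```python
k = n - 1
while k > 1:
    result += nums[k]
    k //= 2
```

Time complexity: O(log n).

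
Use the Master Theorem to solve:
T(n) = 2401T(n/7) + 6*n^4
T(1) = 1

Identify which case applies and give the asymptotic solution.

a=2401, b=7, f(n)=6*n^4.
log_7(2401) = 4, so n^(log_b(a)) = n^4.
f(n) = Theta(n^4), so Case 2 applies.
T(n) = Theta(n^4 log n).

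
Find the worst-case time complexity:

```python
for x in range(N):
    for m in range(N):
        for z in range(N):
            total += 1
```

Time complexity: O(n^3).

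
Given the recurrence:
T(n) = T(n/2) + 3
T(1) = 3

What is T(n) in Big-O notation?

Each step divides n by 2 and adds 3. After log_2(n) steps, T(n) = O(log n).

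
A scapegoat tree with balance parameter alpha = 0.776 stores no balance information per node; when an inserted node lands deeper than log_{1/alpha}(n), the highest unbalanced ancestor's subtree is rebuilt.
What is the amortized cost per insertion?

Search/insert path is O(log n). A rebuild of a subtree of size s costs O(s), but with alpha = 0.776 at least Omega(s) insertions must have occurred in that subtree since its last rebuild. Charging O(1) of the rebuild to each such insertion gives O(log n) amortized.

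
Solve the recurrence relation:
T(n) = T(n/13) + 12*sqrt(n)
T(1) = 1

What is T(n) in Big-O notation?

Each level contributes sqrt(n/13^k). Geometric series with ratio 1/sqrt(13) < 1 sums to O(sqrt(n)).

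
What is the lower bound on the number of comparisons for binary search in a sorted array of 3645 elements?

With 3645 possible positions, we need at least ceil(log_2(3645)) = 12 comparisons. Each comparison splits the remaining candidates by at most half.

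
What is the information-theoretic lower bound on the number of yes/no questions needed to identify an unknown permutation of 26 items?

There are 26! = 403291461126605635584000000 permutations. Each yes/no question gives at most 1 bit, so at least ceil(log_2(403291461126605635584000000)) = 89 questions are needed.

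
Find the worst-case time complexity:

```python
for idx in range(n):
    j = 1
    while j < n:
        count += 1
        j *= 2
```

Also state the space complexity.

Time complexity: O(n log n).
Space complexity: O(1).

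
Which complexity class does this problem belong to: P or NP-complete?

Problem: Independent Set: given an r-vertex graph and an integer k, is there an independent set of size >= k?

This problem is NP-complete: complement of Clique (with k part of the input).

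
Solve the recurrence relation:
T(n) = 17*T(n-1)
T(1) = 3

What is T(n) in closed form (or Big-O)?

Each step multiplies by 17. T(n) = T(1)*17^(n-1) = 3*17^(n-1).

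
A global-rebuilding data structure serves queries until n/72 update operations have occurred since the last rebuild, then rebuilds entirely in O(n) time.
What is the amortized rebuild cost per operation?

The O(n) rebuild is triggered by n/72 operations, so each contributes O(n)/(n/72) = O(72) = O(1) to the rebuild cost.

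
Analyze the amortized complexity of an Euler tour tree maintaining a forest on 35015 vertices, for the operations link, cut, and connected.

An Euler tour tree stores each tree's Euler tour as a balanced BST keyed by tour position. On 35015 vertices: link concatenates two tours via O(1) splits/joins of size <= 2*35015 (O(log n)); cut splits the tour at the two occurrences of the edge (O(log n)); connected compares BST roots (O(log n) to find the root). All O(log n) amortized.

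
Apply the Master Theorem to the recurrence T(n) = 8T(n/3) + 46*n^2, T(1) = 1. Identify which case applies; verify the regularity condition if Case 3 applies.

a=8, b=3, f(n)=46*n^2.
log_3(8) = 1.893 < 2.
f(n) = Omega(n^(1.893+epsilon)) for some epsilon > 0, so Case 3 is the candidate.
Regularity: a*f(n/b) = 8*46*(n/3)^2 = (8/9)*46*n^2 <= c*f(n) with c = 8/9 < 1. Satisfied.
Case 3: T(n) = Theta(n^2).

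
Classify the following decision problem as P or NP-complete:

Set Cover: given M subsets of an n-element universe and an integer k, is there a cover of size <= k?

This problem is NP-complete: one of Karp's 21 NP-complete problems (with k part of the input).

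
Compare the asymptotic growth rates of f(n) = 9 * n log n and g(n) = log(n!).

f(n) = 9 * n log n and g(n) = log(n!) are Theta of each other: Stirling: log(n!) = n log n - n + O(log n) = Theta(n log n); the constant 9 doesn't change the Theta class.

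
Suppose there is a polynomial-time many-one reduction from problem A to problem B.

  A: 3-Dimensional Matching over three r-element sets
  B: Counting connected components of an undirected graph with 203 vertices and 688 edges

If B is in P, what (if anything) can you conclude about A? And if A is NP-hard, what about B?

A poly-time reduction A <=_p B means any A-instance can be transformed to a B-instance in poly time.
If B is in P: compose the reduction with B's poly-time algorithm to solve A in poly time, so A is in P.
If A is NP-hard: every NP problem reduces to A, which reduces to B; composing reductions, every NP problem reduces to B, so B is NP-hard.
(Here in fact A is NP-complete and B is in P, so no such reduction is known -- its existence would imply P = NP; the analysis concerns only what the assumed reduction would or would not let you conclude.)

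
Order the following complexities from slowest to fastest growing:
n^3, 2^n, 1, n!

Ordered by growth rate: 1 < n^3 < 2^n < n!.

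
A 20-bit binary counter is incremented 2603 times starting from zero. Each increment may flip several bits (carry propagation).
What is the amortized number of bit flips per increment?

Bit i flips on every 2^i-th increment, so over 2603 increments bit i flips floor(2603/2^i) times. Summing over i: total flips < 2 * 2603. Amortized: < 2 = O(1) per increment.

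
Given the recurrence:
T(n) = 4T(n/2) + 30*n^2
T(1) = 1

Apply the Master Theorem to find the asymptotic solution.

a=4, b=2, f(n)=30*n^2. log_2(4) = 2. Case 2: T(n) = O(n^2 log n).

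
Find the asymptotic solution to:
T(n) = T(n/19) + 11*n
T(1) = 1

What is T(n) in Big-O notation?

Geometric series: 11*n*(1 + 1/19 + 1/19^2 + ...) = O(n). T(n) = O(n).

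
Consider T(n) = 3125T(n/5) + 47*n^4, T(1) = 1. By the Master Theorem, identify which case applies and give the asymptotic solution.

a=3125, b=5, f(n)=47*n^4.
log_5(3125) = 5 > 4.
Since f(n) = O(n^4) is polynomially smaller than n^5, Case 1 applies.
T(n) = Theta(n^5).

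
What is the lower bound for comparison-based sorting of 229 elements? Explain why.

A comparison-based sorting algorithm corresponds to a decision tree. With 229! possible permutations, the tree has 229! leaves. The height is at least log_2(229!) = Omega(n log n) by Stirling's approximation.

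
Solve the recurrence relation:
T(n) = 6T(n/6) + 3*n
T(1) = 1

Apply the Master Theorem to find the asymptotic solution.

a=6, b=6, f(n)=3*n. log_6(6) = 1. Case 2: T(n) = O(n log n).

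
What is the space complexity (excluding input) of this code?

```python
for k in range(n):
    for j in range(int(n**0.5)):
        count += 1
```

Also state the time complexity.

Space complexity: O(1).
Only a constant amount of auxiliary storage is used; nothing grows with n.
Time complexity: O(n * sqrt(n)).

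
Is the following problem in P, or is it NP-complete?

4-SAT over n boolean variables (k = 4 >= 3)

This problem is NP-complete: 3-SAT is NP-complete (Cook-Levin); k-SAT for k>=3 reduces from 3-SAT.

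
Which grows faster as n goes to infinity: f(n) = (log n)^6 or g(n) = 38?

f(n) = (log n)^6 grows faster: any unbounded function dominates a constant.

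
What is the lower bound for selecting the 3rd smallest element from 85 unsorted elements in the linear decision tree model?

Selecting the 3rd smallest of 85 elements requires Omega(n) comparisons. Every element must be compared at least once. The BFPRT algorithm achieves O(n), making this tight.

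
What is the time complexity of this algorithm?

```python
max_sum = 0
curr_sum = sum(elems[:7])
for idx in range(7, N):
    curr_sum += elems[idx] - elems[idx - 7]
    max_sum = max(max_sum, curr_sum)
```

Time complexity: O(n).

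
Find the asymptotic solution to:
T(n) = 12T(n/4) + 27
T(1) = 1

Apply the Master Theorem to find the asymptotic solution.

a=12, b=4, f(n)=27. log_4(12) = 1.792. Case 1 of Master Theorem: T(n) = O(n^1.792).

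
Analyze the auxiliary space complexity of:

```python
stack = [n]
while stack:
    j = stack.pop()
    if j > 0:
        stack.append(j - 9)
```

Space complexity: O(1).
Only a constant amount of auxiliary storage is used; nothing grows with n.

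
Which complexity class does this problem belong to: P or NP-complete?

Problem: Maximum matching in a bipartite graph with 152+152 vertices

This problem is in P: Hopcroft-Karp runs in O(E sqrt(V)).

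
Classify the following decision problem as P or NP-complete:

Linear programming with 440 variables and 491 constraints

This problem is in P: the ellipsoid and interior-point methods run in polynomial time.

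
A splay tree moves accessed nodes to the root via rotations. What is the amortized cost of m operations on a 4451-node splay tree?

Using a potential function Phi = sum of log(size of subtree) for each node, each splay operation has amortized cost O(log n) where n = 4451. Bad individual operations (O(n)) are offset by decreased potential.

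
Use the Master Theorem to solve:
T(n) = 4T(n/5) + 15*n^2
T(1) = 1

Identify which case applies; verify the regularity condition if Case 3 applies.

a=4, b=5, f(n)=15*n^2.
log_5(4) = 0.8614 < 2.
f(n) = Omega(n^(0.8614+epsilon)) for some epsilon > 0, so Case 3 is the candidate.
Regularity: a*f(n/b) = 4*15*(n/5)^2 = (4/25)*15*n^2 <= c*f(n) with c = 4/25 < 1. Satisfied.
Case 3: T(n) = Theta(n^2).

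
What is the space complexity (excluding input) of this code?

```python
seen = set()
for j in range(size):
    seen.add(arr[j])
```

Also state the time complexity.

Space complexity: O(n).
Auxiliary storage grows linearly with the input size n in the worst case.
Time complexity: O(n).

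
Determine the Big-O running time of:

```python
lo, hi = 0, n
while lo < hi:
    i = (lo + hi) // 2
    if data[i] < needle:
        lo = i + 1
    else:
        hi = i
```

Time complexity: O(log n).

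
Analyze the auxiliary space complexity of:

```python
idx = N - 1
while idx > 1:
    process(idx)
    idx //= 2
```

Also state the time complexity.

Space complexity: O(1).
Only a constant amount of auxiliary storage is used; nothing grows with n.
Time complexity: O(log n).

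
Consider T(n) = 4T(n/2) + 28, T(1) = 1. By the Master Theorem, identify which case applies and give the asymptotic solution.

a=4, b=2, f(n)=28.
log_2(4) = 2 > 0.
Since f(n) = O(n^0) is polynomially smaller than n^2, Case 1 applies.
T(n) = Theta(n^2).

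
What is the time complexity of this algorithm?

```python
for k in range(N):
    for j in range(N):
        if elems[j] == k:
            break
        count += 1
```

Time complexity: O(n^2).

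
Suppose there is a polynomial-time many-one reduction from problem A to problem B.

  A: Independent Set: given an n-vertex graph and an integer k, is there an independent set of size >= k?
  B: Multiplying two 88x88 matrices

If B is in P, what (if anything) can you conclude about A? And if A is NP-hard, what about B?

A poly-time reduction A <=_p B means any A-instance can be transformed to a B-instance in poly time.
If B is in P: compose the reduction with B's poly-time algorithm to solve A in poly time, so A is in P.
If A is NP-hard: every NP problem reduces to A, which reduces to B; composing reductions, every NP problem reduces to B, so B is NP-hard.
(Here in fact A is NP-complete and B is in P, so no such reduction is known -- its existence would imply P = NP; the analysis concerns only what the assumed reduction would or would not let you conclude.)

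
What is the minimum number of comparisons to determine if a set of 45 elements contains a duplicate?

Determining if 45 elements are all distinct requires Omega(n log n) comparisons in the comparison model. This follows from the element distinctness lower bound.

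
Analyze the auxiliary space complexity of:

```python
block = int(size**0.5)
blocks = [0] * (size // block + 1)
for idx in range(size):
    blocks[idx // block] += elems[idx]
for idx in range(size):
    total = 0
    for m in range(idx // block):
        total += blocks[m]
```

Space complexity: O(sqrt(n)).
Storage scales with sqrt(n).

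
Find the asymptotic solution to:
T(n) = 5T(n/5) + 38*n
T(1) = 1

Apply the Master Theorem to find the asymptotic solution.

a=5, b=5, f(n)=38*n. log_5(5) = 1. Case 2: T(n) = O(n log n).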